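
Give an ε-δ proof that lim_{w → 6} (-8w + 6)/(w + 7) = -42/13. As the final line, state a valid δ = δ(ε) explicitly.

Let ε > 0. We want δ > 0 with 0 < |w − 6| < δ ⇒ |(-8w + 6)/(w + 7) + 42/13| < ε.
Combining over a common denominator, (-8w + 6)/(w + 7) + 42/13 = [(-8w + 6)·13 − (-42)·(w + 7)] / [13·(w + 7)] = -62(w − 6) / (13(w + 7)).
So |(-8w + 6)/(w + 7) + 42/13| = 62|w − 6| / (13·|w + 7|).
Restrict δ ≤ 13/2. Then |w − 6| < 13/2 gives |w + 7| = |(w − 6) + 13| ≥ 13 − 13/2 = 13/2.
Hence |(-8w + 6)/(w + 7) + 42/13| < 62|w − 6|/(13·(13/2)) = (124/169)|w − 6|, which is < ε once |w − 6| < (169/124)ε.
Take δ = min(13/2, (169/124)ε). Then 0 < |w − 6| < δ forces both bounds, so |(-8w + 6)/(w + 7) + 42/13| < ε.

δ = min(13/2, (169/124)ε)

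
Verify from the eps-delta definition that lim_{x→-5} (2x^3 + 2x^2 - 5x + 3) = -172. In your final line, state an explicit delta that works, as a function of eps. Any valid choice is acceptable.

Suppose eps > 0. We want delta > 0 such that 0 < |x + 5| < delta implies |(2x^3 + 2x^2 - 5x + 3) + 172| < eps.
(2x^3 + 2x^2 - 5x + 3) + 172 = 2x^3 + 2x^2 - 5x + 175 = (x + 5)(2x^2 - 8x + 35).
So |(2x^3 + 2x^2 - 5x + 3) + 172| = |x + 5|·|2x^2 - 8x + 35|.
Require delta ≤ 1. Then |x + 5| < 1 gives |x| < 6, and by the triangle inequality |2x^2 - 8x + 35| ≤ 2·6^2 + 8·6 + 35 = 155.
Hence |(2x^3 + 2x^2 - 5x + 3) + 172| ≤ 155|x + 5| < eps provided |x + 5| < eps/155.
Choosing delta = min(1, eps/155) ensures both conditions, hence |(2x^3 + 2x^2 - 5x + 3) + 172| < eps.

delta = min(1, eps/155)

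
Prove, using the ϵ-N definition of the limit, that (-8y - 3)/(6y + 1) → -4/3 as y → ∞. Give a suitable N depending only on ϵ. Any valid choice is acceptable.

Let ϵ > 0. We seek N > 0 such that y > N implies |(-8y - 3)/(6y + 1) + 4/3| < ϵ.
(-8y - 3)/(6y + 1) + 4/3 = (6(-8y - 3) − (-8)(6y + 1)) / (6(6y + 1)) = -10/(6(6y + 1)).
For y > 0 we have 6y + 1 > 6y, so |(-8y - 3)/(6y + 1) + 4/3| = 10/(6(6y + 1)) < 10/(6·6y) = (5/18)/y.
Thus |(-8y - 3)/(6y + 1) + 4/3| < ϵ whenever y > (5/18)/ϵ.
Take N = (5/18)/ϵ. If y > N then |(-8y - 3)/(6y + 1) + 4/3| < (5/18)/y < ϵ.

N = (5/18)/ϵ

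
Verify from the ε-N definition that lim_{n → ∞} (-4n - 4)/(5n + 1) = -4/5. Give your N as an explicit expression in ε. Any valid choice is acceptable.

N = (16/25)/ε

Let ε > 0 be given. For n ≥ 1, |(-4n - 4)/(5n + 1) + 4/5| = |-16|/(5(5n + 1)) = 16/(5(5n + 1)).
Since 5n + 1 ≥ 5n for n ≥ 1, this is ≤ 16/(5·5n) = (16/25)/n.
So |(-4n - 4)/(5n + 1) + 4/5| < ε whenever n > (16/25)/ε.
Take N = (16/25)/ε. If n > N then |(-4n - 4)/(5n + 1) + 4/5| ≤ (16/25)/n < ε.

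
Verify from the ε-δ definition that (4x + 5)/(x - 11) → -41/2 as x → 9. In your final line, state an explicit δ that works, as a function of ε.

Suppose ε > 0. We want δ > 0 with 0 < |x − 9| < δ ⇒ |(4x + 5)/(x - 11) + 41/2| < ε.
Combining over a common denominator, (4x + 5)/(x - 11) + 41/2 = [(4x + 5)·(-2) − 41·(x - 11)] / [(-2)·(x - 11)] = -49(x − 9) / ((-2)(x - 11)).
So |(4x + 5)/(x - 11) + 41/2| = 49|x − 9| / (2·|x − 11|).
Require δ ≤ 1, so |x − 11| ≥ |-2| − |x − 9| > 2 − 1 = 1.
Hence |(4x + 5)/(x - 11) + 41/2| < 49|x − 9|/(2·1) = (49/2)|x − 9|, which is < ε once |x − 9| < (2/49)ε.
Take δ = min(1, (2/49)ε). Then 0 < |x − 9| < δ forces both bounds, so |(4x + 5)/(x - 11) + 41/2| < ε.

δ = min(1, (2/49)ε)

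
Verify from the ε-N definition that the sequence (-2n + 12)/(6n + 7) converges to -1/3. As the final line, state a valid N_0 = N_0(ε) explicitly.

N_0 = (43/18)/ε

Suppose ε > 0. For n ≥ 1, |(-2n + 12)/(6n + 7) + 1/3| = |86|/(6(6n + 7)) = 86/(6(6n + 7)).
Since 6n + 7 ≥ 6n for n ≥ 1, this is ≤ 86/(6·6n) = (43/18)/n.
So |(-2n + 12)/(6n + 7) + 1/3| < ε whenever n > (43/18)/ε.
Take N_0 = (43/18)/ε. If n > N_0 then |(-2n + 12)/(6n + 7) + 1/3| ≤ (43/18)/n < ε.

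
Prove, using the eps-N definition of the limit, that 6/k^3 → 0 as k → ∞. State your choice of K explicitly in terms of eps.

Let eps > 0. For k ≥ 1, |6/k^3 − 0| = 6/k^3.
6/k^3 < eps ⇔ k^3 > 6/eps ⇔ k > (6/eps)^{1/3}.
Take K = (6/eps)^{1/3}. Then k > K implies 6/k^3 < eps.

K = (6/eps)^{1/3}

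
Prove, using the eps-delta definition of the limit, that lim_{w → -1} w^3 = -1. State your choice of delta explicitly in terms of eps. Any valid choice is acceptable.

Let eps > 0. We seek delta > 0 with 0 < |w + 1| < delta ⇒ |w^3 + 1| < eps.
Factor: w^3 + 1 = (w + 1)(w^2 - w + 1), so |w^3 + 1| = |w + 1|·|w^2 - w + 1|.
Impose delta ≤ 1 so that |w| < 2; then |w^2 - w + 1| ≤ 7.
Hence |w^3 + 1| ≤ 7|w + 1|, which is < eps once |w + 1| < eps/7.
Take delta = min(1, eps/7). If 0 < |w + 1| < delta then both bounds hold and |w^3 + 1| ≤ 7|w + 1| < 7·(eps/7) = eps.

delta = min(1, eps/7)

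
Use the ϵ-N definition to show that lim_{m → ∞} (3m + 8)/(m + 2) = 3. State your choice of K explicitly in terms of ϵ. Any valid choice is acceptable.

K = 2/ϵ

Let ϵ > 0. For m ≥ 1, |(3m + 8)/(m + 2) − 3| = |2|/((m + 2)) = 2/((m + 2)).
Since m + 2 ≥ m for m ≥ 1, this is ≤ 2/(m) = 2/m.
So |(3m + 8)/(m + 2) − 3| < ϵ whenever m > 2/ϵ.
Take K = 2/ϵ. If m > K then |(3m + 8)/(m + 2) − 3| ≤ 2/m < ϵ.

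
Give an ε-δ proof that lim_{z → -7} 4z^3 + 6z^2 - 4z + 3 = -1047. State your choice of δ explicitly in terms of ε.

Suppose ε > 0. We want δ > 0 such that 0 < |z + 7| < δ implies |(4z^3 + 6z^2 - 4z + 3) + 1047| < ε.
(4z^3 + 6z^2 - 4z + 3) + 1047 = 4z^3 + 6z^2 - 4z + 1050 = (z + 7)(4z^2 - 22z + 150).
So |(4z^3 + 6z^2 - 4z + 3) + 1047| = |z + 7|·|4z^2 - 22z + 150|.
Require δ ≤ 1. Then |z + 7| < 1 gives |z| < 8, and by the triangle inequality |4z^2 - 22z + 150| ≤ 4·8^2 + 22·8 + 150 = 582.
Hence |(4z^3 + 6z^2 - 4z + 3) + 1047| ≤ 582|z + 7| < ε provided |z + 7| < ε/582.
Choosing δ = min(1, ε/582) ensures both conditions, hence |(4z^3 + 6z^2 - 4z + 3) + 1047| < ε.

δ = min(1, ε/582)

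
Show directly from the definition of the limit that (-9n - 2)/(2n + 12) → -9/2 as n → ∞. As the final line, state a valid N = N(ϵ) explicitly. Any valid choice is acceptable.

N = 26/ϵ

Suppose ϵ > 0. For n ≥ 1, |(-9n - 2)/(2n + 12) + 9/2| = |104|/(2(2n + 12)) = 104/(2(2n + 12)).
Since 2n + 12 ≥ 2n for n ≥ 1, this is ≤ 104/(2·2n) = 26/n.
So |(-9n - 2)/(2n + 12) + 9/2| < ϵ whenever n > 26/ϵ.
Take N = 26/ϵ. If n > N then |(-9n - 2)/(2n + 12) + 9/2| ≤ 26/n < ϵ.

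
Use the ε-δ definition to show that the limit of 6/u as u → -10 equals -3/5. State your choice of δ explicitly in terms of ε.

δ = min(5, (25/3)ε)

Let ε > 0 be given. We seek δ > 0 such that 0 < |u + 10| < δ implies |6/u + 3/5| < ε.
|6/u + 3/5| = 6·|-10 − u|/(10·|u|) = 6|u + 10|/(10|u|).
Restrict δ ≤ 5. Then |u + 10| < 5 gives |u| > 5, so 10|u| > 50.
Then |6/u + 3/5| < 6|u + 10|/50, which is < ε when |u + 10| < (25/3)ε.
Take δ = min(5, (25/3)ε). Then 0 < |u + 10| < δ gives both |u + 10| < 5 and |u + 10| < (25/3)ε, so |6/u + 3/5| < ε.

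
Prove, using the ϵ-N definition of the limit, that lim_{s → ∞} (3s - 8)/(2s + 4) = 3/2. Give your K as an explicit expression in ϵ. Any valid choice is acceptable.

Let ϵ > 0 be given. We seek K > 0 such that s > K implies |(3s - 8)/(2s + 4) − (3/2)| < ϵ.
(3s - 8)/(2s + 4) − (3/2) = (2(3s - 8) − 3(2s + 4)) / (2(2s + 4)) = -28/(2(2s + 4)).
For s > 0 we have 2s + 4 > 2s, so |(3s - 8)/(2s + 4) − (3/2)| = 28/(2(2s + 4)) < 28/(2·2s) = 7/s.
Thus |(3s - 8)/(2s + 4) − (3/2)| < ϵ whenever s > 7/ϵ.
Take K = 7/ϵ. If s > K then |(3s - 8)/(2s + 4) − (3/2)| < 7/s < ϵ.

K = 7/ϵ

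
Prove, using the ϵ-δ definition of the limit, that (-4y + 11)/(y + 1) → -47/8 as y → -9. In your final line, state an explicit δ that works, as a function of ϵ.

Suppose ϵ > 0. We want δ > 0 with 0 < |y + 9| < δ ⇒ |(-4y + 11)/(y + 1) + 47/8| < ϵ.
Combining over a common denominator, (-4y + 11)/(y + 1) + 47/8 = [(-4y + 11)·(-8) − 47·(y + 1)] / [(-8)·(y + 1)] = -15(y + 9) / ((-8)(y + 1)).
So |(-4y + 11)/(y + 1) + 47/8| = 15|y + 9| / (8·|y + 1|).
Restrict δ ≤ 4. Then |y + 9| < 4 gives |y + 1| = |(y + 9) + (-8)| ≥ 8 − 4 = 4.
Hence |(-4y + 11)/(y + 1) + 47/8| < 15|y + 9|/(8·4) = (15/32)|y + 9|, which is < ϵ once |y + 9| < (32/15)ϵ.
Take δ = min(4, (32/15)ϵ). Then 0 < |y + 9| < δ forces both bounds, so |(-4y + 11)/(y + 1) + 47/8| < ϵ.

δ = min(4, (32/15)ϵ)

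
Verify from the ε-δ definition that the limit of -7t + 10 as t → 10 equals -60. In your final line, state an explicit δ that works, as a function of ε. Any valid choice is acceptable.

Suppose ε > 0. We need δ > 0 so that 0 < |t − 10| < δ implies |(-7t + 10) + 60| < ε.
Since (-7t + 10) + 60 = -7(t − 10), we have |(-7t + 10) + 60| = 7|t − 10|.
So 7|t − 10| < ε exactly when |t − 10| < ε/7.
Take δ = ε/7. If 0 < |t − 10| < δ then |(-7t + 10) + 60| = 7|t − 10| < 7·(ε/7) = ε.

δ = ε/7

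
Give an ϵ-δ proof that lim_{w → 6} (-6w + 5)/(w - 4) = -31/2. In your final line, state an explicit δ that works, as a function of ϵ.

δ = min(1, (2/19)ϵ)

Let ϵ > 0 be given. We want δ > 0 with 0 < |w − 6| < δ ⇒ |(-6w + 5)/(w - 4) + 31/2| < ϵ.
Combining over a common denominator, (-6w + 5)/(w - 4) + 31/2 = [(-6w + 5)·2 − (-31)·(w - 4)] / [2·(w - 4)] = 19(w − 6) / (2(w - 4)).
So |(-6w + 5)/(w - 4) + 31/2| = 19|w − 6| / (2·|w − 4|).
Require δ ≤ 1, so |w − 4| ≥ |2| − |w − 6| > 2 − 1 = 1.
Hence |(-6w + 5)/(w - 4) + 31/2| < 19|w − 6|/(2·1) = (19/2)|w − 6|, which is < ϵ once |w − 6| < (2/19)ϵ.
Take δ = min(1, (2/19)ϵ). Then 0 < |w − 6| < δ forces both bounds, so |(-6w + 5)/(w - 4) + 31/2| < ϵ.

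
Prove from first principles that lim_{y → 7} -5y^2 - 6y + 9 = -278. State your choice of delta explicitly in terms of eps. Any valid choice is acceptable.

delta = min(1, eps/81)

Suppose eps > 0. We want delta > 0 such that 0 < |y − 7| < delta implies |(-5y^2 - 6y + 9) + 278| < eps.
(-5y^2 - 6y + 9) + 278 = -5y^2 - 6y + 287 = (y − 7)(-5y - 41).
So |(-5y^2 - 6y + 9) + 278| = |y − 7|·|-5y - 41|.
Require delta ≤ 1. Then |y − 7| < 1 gives |y| < 8, and by the triangle inequality |-5y - 41| ≤ 5·8 + 41 = 81.
Hence |(-5y^2 - 6y + 9) + 278| ≤ 81|y − 7| < eps provided |y − 7| < eps/81.
Choosing delta = min(1, eps/81) ensures both conditions, hence |(-5y^2 - 6y + 9) + 278| < eps.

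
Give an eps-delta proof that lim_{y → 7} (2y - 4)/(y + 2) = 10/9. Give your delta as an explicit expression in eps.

Let eps > 0 be given. We want delta > 0 with 0 < |y − 7| < delta ⇒ |(2y - 4)/(y + 2) − (10/9)| < eps.
Combining over a common denominator, (2y - 4)/(y + 2) − (10/9) = [(2y - 4)·9 − 10·(y + 2)] / [9·(y + 2)] = 8(y − 7) / (9(y + 2)).
So |(2y - 4)/(y + 2) − (10/9)| = 8|y − 7| / (9·|y + 2|).
Require delta ≤ 9/2, so |y + 2| ≥ |9| − |y − 7| > 9 − 9/2 = 9/2.
Hence |(2y - 4)/(y + 2) − (10/9)| < 8|y − 7|/(9·(9/2)) = (16/81)|y − 7|, which is < eps once |y − 7| < (81/16)eps.
Take delta = min(9/2, (81/16)eps). Then 0 < |y − 7| < delta forces both bounds, so |(2y - 4)/(y + 2) − (10/9)| < eps.

delta = min(9/2, (81/16)eps)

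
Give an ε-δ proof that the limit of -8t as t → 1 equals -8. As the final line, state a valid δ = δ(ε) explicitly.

δ = ε/8

Suppose ε > 0. We need δ > 0 so that 0 < |t − 1| < δ implies |(-8t) + 8| < ε.
|(-8t) + 8| = |-8t + 8| = 8|t − 1|.
Thus it suffices that |t − 1| < ε/8.
Take δ = ε/8. If 0 < |t − 1| < δ then |(-8t) + 8| = 8|t − 1| < 8·(ε/8) = ε.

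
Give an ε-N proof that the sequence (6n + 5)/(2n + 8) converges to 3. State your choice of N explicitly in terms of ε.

Fix ε > 0. For n ≥ 1, |(6n + 5)/(2n + 8) − 3| = |-38|/(2(2n + 8)) = 38/(2(2n + 8)).
Since 2n + 8 ≥ 2n for n ≥ 1, this is ≤ 38/(2·2n) = (19/2)/n.
So |(6n + 5)/(2n + 8) − 3| < ε whenever n > (19/2)/ε.
Take N = (19/2)/ε. If n > N then |(6n + 5)/(2n + 8) − 3| ≤ (19/2)/n < ε.

N = (19/2)/ε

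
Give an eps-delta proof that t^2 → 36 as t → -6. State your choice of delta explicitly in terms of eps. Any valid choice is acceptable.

Fix eps > 0. We seek delta > 0 with 0 < |t + 6| < delta ⇒ |t^2 − 36| < eps.
Factor: t^2 − 36 = (t + 6)(t - 6), so |t^2 − 36| = |t + 6|·|t - 6|.
Restrict delta ≤ 2. Then |t + 6| < 2 gives |t| < 8, so by the triangle inequality |t - 6| ≤ 8 + 6 = 14.
Hence |t^2 − 36| ≤ 14|t + 6|, which is < eps once |t + 6| < eps/14.
Take delta = min(2, eps/14). If 0 < |t + 6| < delta then both bounds hold and |t^2 − 36| ≤ 14|t + 6| < 14·(eps/14) = eps.

delta = min(2, eps/14)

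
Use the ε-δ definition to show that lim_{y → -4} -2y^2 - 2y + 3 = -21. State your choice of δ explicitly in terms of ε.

δ = min(1, ε/16)

Suppose ε > 0. We want δ > 0 such that 0 < |y + 4| < δ implies |(-2y^2 - 2y + 3) + 21| < ε.
(-2y^2 - 2y + 3) + 21 = -2y^2 - 2y + 24 = (y + 4)(-2y + 6).
So |(-2y^2 - 2y + 3) + 21| = |y + 4|·|-2y + 6|.
Require δ ≤ 1. Then |y + 4| < 1 gives |y| < 5, and by the triangle inequality |-2y + 6| ≤ 2·5 + 6 = 16.
Hence |(-2y^2 - 2y + 3) + 21| ≤ 16|y + 4| < ε provided |y + 4| < ε/16.
Choosing δ = min(1, ε/16) ensures both conditions, hence |(-2y^2 - 2y + 3) + 21| < ε.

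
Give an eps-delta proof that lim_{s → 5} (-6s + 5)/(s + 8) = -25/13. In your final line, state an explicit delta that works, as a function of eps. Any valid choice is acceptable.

delta = min(13/2, (169/106)eps)

Suppose eps > 0. We want delta > 0 with 0 < |s − 5| < delta ⇒ |(-6s + 5)/(s + 8) + 25/13| < eps.
Combining over a common denominator, (-6s + 5)/(s + 8) + 25/13 = [(-6s + 5)·13 − (-25)·(s + 8)] / [13·(s + 8)] = -53(s − 5) / (13(s + 8)).
So |(-6s + 5)/(s + 8) + 25/13| = 53|s − 5| / (13·|s + 8|).
Restrict delta ≤ 13/2. Then |s − 5| < 13/2 gives |s + 8| = |(s − 5) + 13| ≥ 13 − 13/2 = 13/2.
Hence |(-6s + 5)/(s + 8) + 25/13| < 53|s − 5|/(13·(13/2)) = (106/169)|s − 5|, which is < eps once |s − 5| < (169/106)eps.
Take delta = min(13/2, (169/106)eps). Then 0 < |s − 5| < delta forces both bounds, so |(-6s + 5)/(s + 8) + 25/13| < eps.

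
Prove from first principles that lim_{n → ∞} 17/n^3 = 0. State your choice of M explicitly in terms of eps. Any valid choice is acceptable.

Suppose eps > 0. For n ≥ 1, |17/n^3 − 0| = 17/n^3.
17/n^3 < eps ⇔ n^3 > 17/eps ⇔ n > (17/eps)^{1/3}.
Take M = (17/eps)^{1/3}. Then n > M implies 17/n^3 < eps.

M = (17/eps)^{1/3}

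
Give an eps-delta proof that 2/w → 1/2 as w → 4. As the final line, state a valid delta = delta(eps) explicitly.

Fix eps > 0. We seek delta > 0 such that 0 < |w − 4| < delta implies |2/w − (1/2)| < eps.
|2/w − (1/2)| = 2·|4 − w|/(4·|w|) = 2|w − 4|/(4|w|).
Restrict delta ≤ 2. Then |w − 4| < 2 gives |w| > 2, so 4|w| > 8.
Then |2/w − (1/2)| < 2|w − 4|/8, which is < eps when |w − 4| < 4eps.
Take delta = min(2, 4eps). Then 0 < |w − 4| < delta gives both |w − 4| < 2 and |w − 4| < 4eps, so |2/w − (1/2)| < eps.

delta = min(2, 4eps)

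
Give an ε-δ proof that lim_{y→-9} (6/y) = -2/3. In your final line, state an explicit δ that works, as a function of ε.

Let ε > 0 be given. We seek δ > 0 such that 0 < |y + 9| < δ implies |6/y + 2/3| < ε.
|6/y + 2/3| = 6·|-9 − y|/(9·|y|) = 6|y + 9|/(9|y|).
Require δ ≤ 9/2 so that |y| > 9 − 9/2 = 9/2, hence 9|y| > 81/2.
Then |6/y + 2/3| < 6|y + 9|/(81/2), which is < ε when |y + 9| < (27/4)ε.
Take δ = min(9/2, (27/4)ε). Then 0 < |y + 9| < δ gives both |y + 9| < 9/2 and |y + 9| < (27/4)ε, so |6/y + 2/3| < ε.

δ = min(9/2, (27/4)ε)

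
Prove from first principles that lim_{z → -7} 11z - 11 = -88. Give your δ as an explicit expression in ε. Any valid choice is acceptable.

Let ε > 0 be given. We need δ > 0 so that 0 < |z + 7| < δ implies |(11z - 11) + 88| < ε.
Since (11z - 11) + 88 = 11(z + 7), we have |(11z - 11) + 88| = 11|z + 7|.
So 11|z + 7| < ε exactly when |z + 7| < ε/11.
Take δ = ε/11. If 0 < |z + 7| < δ then |(11z - 11) + 88| = 11|z + 7| < 11·(ε/11) = ε.

δ = ε/11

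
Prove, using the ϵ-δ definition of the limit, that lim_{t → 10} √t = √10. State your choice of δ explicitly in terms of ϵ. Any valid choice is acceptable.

δ = min(10, √10·ϵ)

Let ϵ > 0 be given. We want δ > 0 such that 0 < |t − 10| < δ implies |√t − √10| < ϵ.
Multiplying by the conjugate, |√t − √10| = |t − 10|/(√t + √10).
Restrict δ ≤ 10 so that |t − 10| < 10 forces t > 0, and then √t + √10 > √10.
Hence |√t − √10| < |t − 10|/√10, which is < ϵ once |t − 10| < √10·ϵ.
Take δ = min(10, √10·ϵ). If 0 < |t − 10| < δ then t > 0 and |√t − √10| < |t − 10|/√10 < ϵ.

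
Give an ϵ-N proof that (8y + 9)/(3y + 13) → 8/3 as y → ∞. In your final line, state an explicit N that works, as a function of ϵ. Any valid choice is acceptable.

N = (77/9)/ϵ

Fix ϵ > 0. We seek N > 0 such that y > N implies |(8y + 9)/(3y + 13) − (8/3)| < ϵ.
(8y + 9)/(3y + 13) − (8/3) = (3(8y + 9) − 8(3y + 13)) / (3(3y + 13)) = -77/(3(3y + 13)).
For y > 0 we have 3y + 13 > 3y, so |(8y + 9)/(3y + 13) − (8/3)| = 77/(3(3y + 13)) < 77/(3·3y) = (77/9)/y.
Thus |(8y + 9)/(3y + 13) − (8/3)| < ϵ whenever y > (77/9)/ϵ.
Take N = (77/9)/ϵ. If y > N then |(8y + 9)/(3y + 13) − (8/3)| < (77/9)/y < ϵ.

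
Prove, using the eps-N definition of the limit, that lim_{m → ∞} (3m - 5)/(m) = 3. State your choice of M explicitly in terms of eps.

Suppose eps > 0. For m ≥ 1, |(3m - 5)/(m) − 3| = |-5|/((m)) = 5/((m)).
Since m ≥ m for m ≥ 1, this is ≤ 5/(m) = 5/m.
So |(3m - 5)/(m) − 3| < eps whenever m > 5/eps.
Take M = 5/eps. If m > M then |(3m - 5)/(m) − 3| ≤ 5/m < eps.

M = 5/eps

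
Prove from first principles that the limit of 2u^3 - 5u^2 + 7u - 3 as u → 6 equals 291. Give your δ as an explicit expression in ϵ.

δ = min(1, ϵ/196)

Let ϵ > 0 be given. We want δ > 0 such that 0 < |u − 6| < δ implies |(2u^3 - 5u^2 + 7u - 3) − 291| < ϵ.
(2u^3 - 5u^2 + 7u - 3) − 291 = 2u^3 - 5u^2 + 7u - 294 = (u − 6)(2u^2 + 7u + 49).
So |(2u^3 - 5u^2 + 7u - 3) − 291| = |u − 6|·|2u^2 + 7u + 49|.
Require δ ≤ 1. Then |u − 6| < 1 gives |u| < 7, and by the triangle inequality |2u^2 + 7u + 49| ≤ 2·7^2 + 7·7 + 49 = 196.
Hence |(2u^3 - 5u^2 + 7u - 3) − 291| ≤ 196|u − 6| < ϵ provided |u − 6| < ϵ/196.
Take δ = min(1, ϵ/196). Then 0 < |u − 6| < δ gives both |u − 6| < 1 and |u − 6| < ϵ/196, so |(2u^3 - 5u^2 + 7u - 3) − 291| < ϵ.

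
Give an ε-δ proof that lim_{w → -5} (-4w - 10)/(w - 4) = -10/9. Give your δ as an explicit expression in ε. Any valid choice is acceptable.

Let ε > 0. We want δ > 0 with 0 < |w + 5| < δ ⇒ |(-4w - 10)/(w - 4) + 10/9| < ε.
Combining over a common denominator, (-4w - 10)/(w - 4) + 10/9 = [(-4w - 10)·(-9) − 10·(w - 4)] / [(-9)·(w - 4)] = 26(w + 5) / ((-9)(w - 4)).
So |(-4w - 10)/(w - 4) + 10/9| = 26|w + 5| / (9·|w − 4|).
Require δ ≤ 9/2, so |w − 4| ≥ |-9| − |w + 5| > 9 − 9/2 = 9/2.
Hence |(-4w - 10)/(w - 4) + 10/9| < 26|w + 5|/(9·(9/2)) = (52/81)|w + 5|, which is < ε once |w + 5| < (81/52)ε.
Take δ = min(9/2, (81/52)ε). Then 0 < |w + 5| < δ forces both bounds, so |(-4w - 10)/(w - 4) + 10/9| < ε.

δ = min(9/2, (81/52)ε)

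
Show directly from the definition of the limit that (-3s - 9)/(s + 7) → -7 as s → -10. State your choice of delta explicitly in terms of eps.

Let eps > 0 be given. We want delta > 0 with 0 < |s + 10| < delta ⇒ |(-3s - 9)/(s + 7) + 7| < eps.
Combining over a common denominator, (-3s - 9)/(s + 7) + 7 = [(-3s - 9)·(-3) − 21·(s + 7)] / [(-3)·(s + 7)] = -12(s + 10) / ((-3)(s + 7)).
So |(-3s - 9)/(s + 7) + 7| = 12|s + 10| / (3·|s + 7|).
Require delta ≤ 3/2, so |s + 7| ≥ |-3| − |s + 10| > 3 − 3/2 = 3/2.
Hence |(-3s - 9)/(s + 7) + 7| < 12|s + 10|/(3·(3/2)) = (8/3)|s + 10|, which is < eps once |s + 10| < (3/8)eps.
Take delta = min(3/2, (3/8)eps). Then 0 < |s + 10| < delta forces both bounds, so |(-3s - 9)/(s + 7) + 7| < eps.

delta = min(3/2, (3/8)eps)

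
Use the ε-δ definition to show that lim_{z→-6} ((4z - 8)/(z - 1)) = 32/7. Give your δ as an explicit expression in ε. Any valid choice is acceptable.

Let ε > 0 be given. We want δ > 0 with 0 < |z + 6| < δ ⇒ |(4z - 8)/(z - 1) − (32/7)| < ε.
Combining over a common denominator, (4z - 8)/(z - 1) − (32/7) = [(4z - 8)·(-7) − (-32)·(z - 1)] / [(-7)·(z - 1)] = 4(z + 6) / ((-7)(z - 1)).
So |(4z - 8)/(z - 1) − (32/7)| = 4|z + 6| / (7·|z − 1|).
Restrict δ ≤ 7/2. Then |z + 6| < 7/2 gives |z − 1| = |(z + 6) + (-7)| ≥ 7 − 7/2 = 7/2.
Hence |(4z - 8)/(z - 1) − (32/7)| < 4|z + 6|/(7·(7/2)) = (8/49)|z + 6|, which is < ε once |z + 6| < (49/8)ε.
Take δ = min(7/2, (49/8)ε). Then 0 < |z + 6| < δ forces both bounds, so |(4z - 8)/(z - 1) − (32/7)| < ε.

δ = min(7/2, (49/8)ε)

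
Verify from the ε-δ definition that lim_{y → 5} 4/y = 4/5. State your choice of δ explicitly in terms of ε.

Fix ε > 0. We seek δ > 0 such that 0 < |y − 5| < δ implies |4/y − (4/5)| < ε.
|4/y − (4/5)| = 4·|5 − y|/(5·|y|) = 4|y − 5|/(5|y|).
Restrict δ ≤ 5/2. Then |y − 5| < 5/2 gives |y| > 5/2, so 5|y| > 25/2.
Then |4/y − (4/5)| < 4|y − 5|/(25/2), which is < ε when |y − 5| < (25/8)ε.
Take δ = min(5/2, (25/8)ε). Then 0 < |y − 5| < δ gives both |y − 5| < 5/2 and |y − 5| < (25/8)ε, so |4/y − (4/5)| < ε.

δ = min(5/2, (25/8)ε)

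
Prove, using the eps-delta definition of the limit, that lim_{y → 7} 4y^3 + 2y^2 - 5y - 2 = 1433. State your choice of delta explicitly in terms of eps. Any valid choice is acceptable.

Suppose eps > 0. We want delta > 0 such that 0 < |y − 7| < delta implies |(4y^3 + 2y^2 - 5y - 2) − 1433| < eps.
(4y^3 + 2y^2 - 5y - 2) − 1433 = 4y^3 + 2y^2 - 5y - 1435 = (y − 7)(4y^2 + 30y + 205).
So |(4y^3 + 2y^2 - 5y - 2) − 1433| = |y − 7|·|4y^2 + 30y + 205|.
Require delta ≤ 1. Then |y − 7| < 1 gives |y| < 8, and by the triangle inequality |4y^2 + 30y + 205| ≤ 4·8^2 + 30·8 + 205 = 701.
Hence |(4y^3 + 2y^2 - 5y - 2) − 1433| ≤ 701|y − 7| < eps provided |y − 7| < eps/701.
Take delta = min(1, eps/701). Then 0 < |y − 7| < delta gives both |y − 7| < 1 and |y − 7| < eps/701, so |(4y^3 + 2y^2 - 5y - 2) − 1433| < eps.

delta = min(1, eps/701)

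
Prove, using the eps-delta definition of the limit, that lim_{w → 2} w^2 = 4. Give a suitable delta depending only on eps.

delta = min(1, eps/5)

Suppose eps > 0. We seek delta > 0 with 0 < |w − 2| < delta ⇒ |w^2 − 4| < eps.
Factor: w^2 − 4 = (w − 2)(w + 2), so |w^2 − 4| = |w − 2|·|w + 2|.
Restrict delta ≤ 1. Then |w − 2| < 1 gives |w| < 3, so by the triangle inequality |w + 2| ≤ 3 + 2 = 5.
Hence |w^2 − 4| ≤ 5|w − 2|, which is < eps once |w − 2| < eps/5.
Take delta = min(1, eps/5). If 0 < |w − 2| < delta then both bounds hold and |w^2 − 4| ≤ 5|w − 2| < 5·(eps/5) = eps.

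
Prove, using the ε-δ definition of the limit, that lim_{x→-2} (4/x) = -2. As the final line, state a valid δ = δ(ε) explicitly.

δ = min(1, (1/2)ε)

Fix ε > 0. We seek δ > 0 such that 0 < |x + 2| < δ implies |4/x + 2| < ε.
|4/x + 2| = 4·|-2 − x|/(2·|x|) = 4|x + 2|/(2|x|).
Restrict δ ≤ 1. Then |x + 2| < 1 gives |x| > 1, so 2|x| > 2.
Then |4/x + 2| < 4|x + 2|/2, which is < ε when |x + 2| < (1/2)ε.
Take δ = min(1, (1/2)ε). Then 0 < |x + 2| < δ gives both |x + 2| < 1 and |x + 2| < (1/2)ε, so |4/x + 2| < ε.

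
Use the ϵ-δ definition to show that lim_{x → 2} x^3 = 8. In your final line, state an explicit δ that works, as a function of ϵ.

Let ϵ > 0 be given. We seek δ > 0 with 0 < |x − 2| < δ ⇒ |x^3 − 8| < ϵ.
Factor: x^3 − 8 = (x − 2)(x^2 + 2x + 4), so |x^3 − 8| = |x − 2|·|x^2 + 2x + 4|.
Impose δ ≤ 1 so that |x| < 3; then |x^2 + 2x + 4| ≤ 19.
Hence |x^3 − 8| ≤ 19|x − 2|, which is < ϵ once |x − 2| < ϵ/19.
Take δ = min(1, ϵ/19). If 0 < |x − 2| < δ then both bounds hold and |x^3 − 8| ≤ 19|x − 2| < 19·(ϵ/19) = ϵ.

δ = min(1, ϵ/19)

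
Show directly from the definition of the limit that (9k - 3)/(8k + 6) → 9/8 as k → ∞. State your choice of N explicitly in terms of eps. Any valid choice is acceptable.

Let eps > 0. For k ≥ 1, |(9k - 3)/(8k + 6) − (9/8)| = |-78|/(8(8k + 6)) = 78/(8(8k + 6)).
Since 8k + 6 ≥ 8k for k ≥ 1, this is ≤ 78/(8·8k) = (39/32)/k.
So |(9k - 3)/(8k + 6) − (9/8)| < eps whenever k > (39/32)/eps.
Take N = (39/32)/eps. If k > N then |(9k - 3)/(8k + 6) − (9/8)| ≤ (39/32)/k < eps.

N = (39/32)/eps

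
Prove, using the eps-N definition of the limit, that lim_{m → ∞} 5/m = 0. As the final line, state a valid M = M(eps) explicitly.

Let eps > 0. For m ≥ 1, |5/m − 0| = 5/(m) ≤ 5/m.
We need 5/m < eps, i.e. m > 5/eps.
Take M = 5/eps. If m > M then |5/m| ≤ 5/m < eps.

M = 5/eps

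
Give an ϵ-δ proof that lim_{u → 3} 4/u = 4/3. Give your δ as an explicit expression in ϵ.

Fix ϵ > 0. We seek δ > 0 such that 0 < |u − 3| < δ implies |4/u − (4/3)| < ϵ.
|4/u − (4/3)| = 4·|3 − u|/(3·|u|) = 4|u − 3|/(3|u|).
Restrict δ ≤ 3/2. Then |u − 3| < 3/2 gives |u| > 3/2, so 3|u| > 9/2.
Then |4/u − (4/3)| < 4|u − 3|/(9/2), which is < ϵ when |u − 3| < (9/8)ϵ.
Take δ = min(3/2, (9/8)ϵ). Then 0 < |u − 3| < δ gives both |u − 3| < 3/2 and |u − 3| < (9/8)ϵ, so |4/u − (4/3)| < ϵ.

δ = min(3/2, (9/8)ϵ)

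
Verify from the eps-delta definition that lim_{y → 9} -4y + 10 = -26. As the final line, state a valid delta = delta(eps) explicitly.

delta = eps/4

Suppose eps > 0. We need delta > 0 so that 0 < |y − 9| < delta implies |(-4y + 10) + 26| < eps.
Since (-4y + 10) + 26 = -4(y − 9), we have |(-4y + 10) + 26| = 4|y − 9|.
So 4|y − 9| < eps exactly when |y − 9| < eps/4.
Take delta = eps/4. If 0 < |y − 9| < delta then |(-4y + 10) + 26| = 4|y − 9| < 4·(eps/4) = eps.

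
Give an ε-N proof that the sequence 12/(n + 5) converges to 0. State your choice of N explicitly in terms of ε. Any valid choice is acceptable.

Let ε > 0. For n ≥ 1, |12/(n + 5) − 0| = 12/(n + 5) ≤ 12/n.
We need 12/n < ε, i.e. n > 12/ε.
Take N = 12/ε. If n > N then |12/(n + 5)| ≤ 12/n < ε.

N = 12/ε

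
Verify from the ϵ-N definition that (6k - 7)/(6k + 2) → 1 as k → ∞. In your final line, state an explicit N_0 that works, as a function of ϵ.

Let ϵ > 0. For k ≥ 1, |(6k - 7)/(6k + 2) − 1| = |-54|/(6(6k + 2)) = 54/(6(6k + 2)).
Since 6k + 2 ≥ 6k for k ≥ 1, this is ≤ 54/(6·6k) = (3/2)/k.
So |(6k - 7)/(6k + 2) − 1| < ϵ whenever k > (3/2)/ϵ.
Take N_0 = (3/2)/ϵ. If k > N_0 then |(6k - 7)/(6k + 2) − 1| ≤ (3/2)/k < ϵ.

N_0 = (3/2)/ϵ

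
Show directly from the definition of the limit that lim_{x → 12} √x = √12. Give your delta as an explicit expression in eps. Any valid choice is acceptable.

Fix eps > 0. We want delta > 0 such that 0 < |x − 12| < delta implies |√x − √12| < eps.
Multiplying by the conjugate, |√x − √12| = |x − 12|/(√x + √12).
Restrict delta ≤ 12 so that |x − 12| < 12 forces x > 0, and then √x + √12 > √12.
Hence |√x − √12| < |x − 12|/√12, which is < eps once |x − 12| < √12·eps.
Take delta = min(12, √12·eps). If 0 < |x − 12| < delta then x > 0 and |√x − √12| < |x − 12|/√12 < eps.

delta = min(12, √12·eps)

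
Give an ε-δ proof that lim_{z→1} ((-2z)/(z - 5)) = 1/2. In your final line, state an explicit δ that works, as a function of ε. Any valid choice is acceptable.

Fix ε > 0. We want δ > 0 with 0 < |z − 1| < δ ⇒ |(-2z)/(z - 5) − (1/2)| < ε.
Combining over a common denominator, (-2z)/(z - 5) − (1/2) = [(-2z)·(-4) − (-2)·(z - 5)] / [(-4)·(z - 5)] = 10(z − 1) / ((-4)(z - 5)).
So |(-2z)/(z - 5) − (1/2)| = 10|z − 1| / (4·|z − 5|).
Restrict δ ≤ 2. Then |z − 1| < 2 gives |z − 5| = |(z − 1) + (-4)| ≥ 4 − 2 = 2.
Hence |(-2z)/(z - 5) − (1/2)| < 10|z − 1|/(4·2) = (5/4)|z − 1|, which is < ε once |z − 1| < (4/5)ε.
Take δ = min(2, (4/5)ε). Then 0 < |z − 1| < δ forces both bounds, so |(-2z)/(z - 5) − (1/2)| < ε.

δ = min(2, (4/5)ε)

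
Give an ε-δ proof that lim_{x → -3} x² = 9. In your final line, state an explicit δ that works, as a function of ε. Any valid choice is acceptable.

Fix ε > 0. We seek δ > 0 with 0 < |x + 3| < δ ⇒ |x² − 9| < ε.
Factor: x² − 9 = (x + 3)(x - 3), so |x² − 9| = |x + 3|·|x - 3|.
Impose δ ≤ 1 so that |x| < 4; then |x - 3| ≤ 7.
Hence |x² − 9| ≤ 7|x + 3|, which is < ε once |x + 3| < ε/7.
Take δ = min(1, ε/7). If 0 < |x + 3| < δ then both bounds hold and |x² − 9| ≤ 7|x + 3| < 7·(ε/7) = ε.

δ = min(1, ε/7)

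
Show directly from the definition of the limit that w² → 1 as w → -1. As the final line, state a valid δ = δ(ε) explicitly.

Suppose ε > 0. We seek δ > 0 with 0 < |w + 1| < δ ⇒ |w² − 1| < ε.
Factor: w² − 1 = (w + 1)(w - 1), so |w² − 1| = |w + 1|·|w - 1|.
Impose δ ≤ 1 so that |w| < 2; then |w - 1| ≤ 3.
Hence |w² − 1| ≤ 3|w + 1|, which is < ε once |w + 1| < ε/3.
Take δ = min(1, ε/3). If 0 < |w + 1| < δ then both bounds hold and |w² − 1| ≤ 3|w + 1| < 3·(ε/3) = ε.

δ = min(1, ε/3)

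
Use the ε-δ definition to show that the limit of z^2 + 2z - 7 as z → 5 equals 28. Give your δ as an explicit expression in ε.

Suppose ε > 0. We want δ > 0 such that 0 < |z − 5| < δ implies |(z^2 + 2z - 7) − 28| < ε.
(z^2 + 2z - 7) − 28 = z^2 + 2z - 35 = (z − 5)(z + 7).
So |(z^2 + 2z - 7) − 28| = |z − 5|·|z + 7|.
Assume first that |z − 5| < 1, so |z| < 6. Then |z + 7| ≤ 6 + 7 = 13.
Hence |(z^2 + 2z - 7) − 28| ≤ 13|z − 5| < ε provided |z − 5| < ε/13.
Choosing δ = min(1, ε/13) ensures both conditions, hence |(z^2 + 2z - 7) − 28| < ε.

δ = min(1, ε/13)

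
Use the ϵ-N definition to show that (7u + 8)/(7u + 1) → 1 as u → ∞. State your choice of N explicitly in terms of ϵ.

Let ϵ > 0. We seek N > 0 such that u > N implies |(7u + 8)/(7u + 1) − 1| < ϵ.
(7u + 8)/(7u + 1) − 1 = (7(7u + 8) − 7(7u + 1)) / (7(7u + 1)) = 49/(7(7u + 1)).
For u > 0 we have 7u + 1 > 7u, so |(7u + 8)/(7u + 1) − 1| = 49/(7(7u + 1)) < 49/(7·7u) = 1/u.
Thus |(7u + 8)/(7u + 1) − 1| < ϵ whenever u > 1/ϵ.
Take N = 1/ϵ. If u > N then |(7u + 8)/(7u + 1) − 1| < 1/u < ϵ.

N = 1/ϵ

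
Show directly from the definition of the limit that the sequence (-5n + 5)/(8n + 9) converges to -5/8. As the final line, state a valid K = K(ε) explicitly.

Let ε > 0 be given. For n ≥ 1, |(-5n + 5)/(8n + 9) + 5/8| = |85|/(8(8n + 9)) = 85/(8(8n + 9)).
Since 8n + 9 ≥ 8n for n ≥ 1, this is ≤ 85/(8·8n) = (85/64)/n.
So |(-5n + 5)/(8n + 9) + 5/8| < ε whenever n > (85/64)/ε.
Take K = (85/64)/ε. If n > K then |(-5n + 5)/(8n + 9) + 5/8| ≤ (85/64)/n < ε.

K = (85/64)/ε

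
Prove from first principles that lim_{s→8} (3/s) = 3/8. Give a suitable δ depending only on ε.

δ = min(4, (32/3)ε)

Suppose ε > 0. We seek δ > 0 such that 0 < |s − 8| < δ implies |3/s − (3/8)| < ε.
|3/s − (3/8)| = 3·|8 − s|/(8·|s|) = 3|s − 8|/(8|s|).
Restrict δ ≤ 4. Then |s − 8| < 4 gives |s| > 4, so 8|s| > 32.
Then |3/s − (3/8)| < 3|s − 8|/32, which is < ε when |s − 8| < (32/3)ε.
Take δ = min(4, (32/3)ε). Then 0 < |s − 8| < δ gives both |s − 8| < 4 and |s − 8| < (32/3)ε, so |3/s − (3/8)| < ε.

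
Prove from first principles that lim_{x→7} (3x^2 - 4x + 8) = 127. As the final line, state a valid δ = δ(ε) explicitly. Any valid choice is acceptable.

Fix ε > 0. We want δ > 0 such that 0 < |x − 7| < δ implies |(3x^2 - 4x + 8) − 127| < ε.
(3x^2 - 4x + 8) − 127 = 3x^2 - 4x - 119 = (x − 7)(3x + 17).
So |(3x^2 - 4x + 8) − 127| = |x − 7|·|3x + 17|.
Assume first that |x − 7| < 1, so |x| < 8. Then |3x + 17| ≤ 3·8 + 17 = 41.
Hence |(3x^2 - 4x + 8) − 127| ≤ 41|x − 7| < ε provided |x − 7| < ε/41.
Choosing δ = min(1, ε/41) ensures both conditions, hence |(3x^2 - 4x + 8) − 127| < ε.

δ = min(1, ε/41)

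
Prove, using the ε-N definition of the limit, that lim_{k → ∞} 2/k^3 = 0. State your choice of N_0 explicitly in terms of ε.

Suppose ε > 0. For k ≥ 1, |2/k^3 − 0| = 2/k^3.
2/k^3 < ε ⇔ k^3 > 2/ε ⇔ k > (2/ε)^{1/3}.
Take N_0 = (2/ε)^{1/3}. Then k > N_0 implies 2/k^3 < ε.

N_0 = (2/ε)^{1/3}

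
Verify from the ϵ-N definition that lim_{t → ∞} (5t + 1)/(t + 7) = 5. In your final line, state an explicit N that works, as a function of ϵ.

N = 34/ϵ

Fix ϵ > 0. We seek N > 0 such that t > N implies |(5t + 1)/(t + 7) − 5| < ϵ.
(5t + 1)/(t + 7) − 5 = ((5t + 1) − 5(t + 7)) / ((t + 7)) = -34/((t + 7)).
For t > 0 we have t + 7 > t, so |(5t + 1)/(t + 7) − 5| = 34/((t + 7)) < 34/(t) = 34/t.
Thus |(5t + 1)/(t + 7) − 5| < ϵ whenever t > 34/ϵ.
Take N = 34/ϵ. If t > N then |(5t + 1)/(t + 7) − 5| < 34/t < ϵ.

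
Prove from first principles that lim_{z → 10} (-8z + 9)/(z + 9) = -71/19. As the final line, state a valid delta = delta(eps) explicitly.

delta = min(19/2, (361/162)eps)

Fix eps > 0. We want delta > 0 with 0 < |z − 10| < delta ⇒ |(-8z + 9)/(z + 9) + 71/19| < eps.
Combining over a common denominator, (-8z + 9)/(z + 9) + 71/19 = [(-8z + 9)·19 − (-71)·(z + 9)] / [19·(z + 9)] = -81(z − 10) / (19(z + 9)).
So |(-8z + 9)/(z + 9) + 71/19| = 81|z − 10| / (19·|z + 9|).
Restrict delta ≤ 19/2. Then |z − 10| < 19/2 gives |z + 9| = |(z − 10) + 19| ≥ 19 − 19/2 = 19/2.
Hence |(-8z + 9)/(z + 9) + 71/19| < 81|z − 10|/(19·(19/2)) = (162/361)|z − 10|, which is < eps once |z − 10| < (361/162)eps.
Take delta = min(19/2, (361/162)eps). Then 0 < |z − 10| < delta forces both bounds, so |(-8z + 9)/(z + 9) + 71/19| < eps.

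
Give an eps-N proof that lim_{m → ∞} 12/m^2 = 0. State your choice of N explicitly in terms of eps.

N = (12/eps)^{1/2}

Let eps > 0 be given. For m ≥ 1, |12/m^2 − 0| = 12/m^2.
12/m^2 < eps ⇔ m^2 > 12/eps ⇔ m > (12/eps)^{1/2}.
Take N = (12/eps)^{1/2}. Then m > N implies 12/m^2 < eps.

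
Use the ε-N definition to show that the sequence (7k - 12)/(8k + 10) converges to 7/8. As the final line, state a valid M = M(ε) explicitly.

Let ε > 0 be given. For k ≥ 1, |(7k - 12)/(8k + 10) − (7/8)| = |-166|/(8(8k + 10)) = 166/(8(8k + 10)).
Since 8k + 10 ≥ 8k for k ≥ 1, this is ≤ 166/(8·8k) = (83/32)/k.
So |(7k - 12)/(8k + 10) − (7/8)| < ε whenever k > (83/32)/ε.
Take M = (83/32)/ε. If k > M then |(7k - 12)/(8k + 10) − (7/8)| ≤ (83/32)/k < ε.

M = (83/32)/ε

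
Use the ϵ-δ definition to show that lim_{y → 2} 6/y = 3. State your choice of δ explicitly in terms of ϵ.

Suppose ϵ > 0. We seek δ > 0 such that 0 < |y − 2| < δ implies |6/y − 3| < ϵ.
|6/y − 3| = 6·|2 − y|/(2·|y|) = 6|y − 2|/(2|y|).
Require δ ≤ 1 so that |y| > 2 − 1 = 1, hence 2|y| > 2.
Then |6/y − 3| < 6|y − 2|/2, which is < ϵ when |y − 2| < (1/3)ϵ.
Take δ = min(1, (1/3)ϵ). Then 0 < |y − 2| < δ gives both |y − 2| < 1 and |y − 2| < (1/3)ϵ, so |6/y − 3| < ϵ.

δ = min(1, (1/3)ϵ)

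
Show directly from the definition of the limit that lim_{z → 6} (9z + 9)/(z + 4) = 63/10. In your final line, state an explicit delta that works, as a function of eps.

Fix eps > 0. We want delta > 0 with 0 < |z − 6| < delta ⇒ |(9z + 9)/(z + 4) − (63/10)| < eps.
Combining over a common denominator, (9z + 9)/(z + 4) − (63/10) = [(9z + 9)·10 − 63·(z + 4)] / [10·(z + 4)] = 27(z − 6) / (10(z + 4)).
So |(9z + 9)/(z + 4) − (63/10)| = 27|z − 6| / (10·|z + 4|).
Require delta ≤ 5, so |z + 4| ≥ |10| − |z − 6| > 10 − 5 = 5.
Hence |(9z + 9)/(z + 4) − (63/10)| < 27|z − 6|/(10·5) = (27/50)|z − 6|, which is < eps once |z − 6| < (50/27)eps.
Take delta = min(5, (50/27)eps). Then 0 < |z − 6| < delta forces both bounds, so |(9z + 9)/(z + 4) − (63/10)| < eps.

delta = min(5, (50/27)eps)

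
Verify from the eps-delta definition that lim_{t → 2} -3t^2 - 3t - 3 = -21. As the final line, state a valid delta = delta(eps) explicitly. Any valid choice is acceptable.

delta = min(2, eps/21)

Fix eps > 0. We want delta > 0 such that 0 < |t − 2| < delta implies |(-3t^2 - 3t - 3) + 21| < eps.
(-3t^2 - 3t - 3) + 21 = -3t^2 - 3t + 18 = (t − 2)(-3t - 9).
So |(-3t^2 - 3t - 3) + 21| = |t − 2|·|-3t - 9|.
Require delta ≤ 2. Then |t − 2| < 2 gives |t| < 4, and by the triangle inequality |-3t - 9| ≤ 3·4 + 9 = 21.
Hence |(-3t^2 - 3t - 3) + 21| ≤ 21|t − 2| < eps provided |t − 2| < eps/21.
Take delta = min(2, eps/21). Then 0 < |t − 2| < delta gives both |t − 2| < 2 and |t − 2| < eps/21, so |(-3t^2 - 3t - 3) + 21| < eps.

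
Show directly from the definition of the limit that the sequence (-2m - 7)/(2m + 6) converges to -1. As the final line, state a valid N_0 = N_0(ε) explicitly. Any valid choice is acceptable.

N_0 = (1/2)/ε

Fix ε > 0. For m ≥ 1, |(-2m - 7)/(2m + 6) + 1| = |-2|/(2(2m + 6)) = 2/(2(2m + 6)).
Since 2m + 6 ≥ 2m for m ≥ 1, this is ≤ 2/(2·2m) = (1/2)/m.
So |(-2m - 7)/(2m + 6) + 1| < ε whenever m > (1/2)/ε.
Take N_0 = (1/2)/ε. If m > N_0 then |(-2m - 7)/(2m + 6) + 1| ≤ (1/2)/m < ε.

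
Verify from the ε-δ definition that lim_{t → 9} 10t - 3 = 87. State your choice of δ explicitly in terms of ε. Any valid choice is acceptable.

Suppose ε > 0. We need δ > 0 so that 0 < |t − 9| < δ implies |(10t - 3) − 87| < ε.
|(10t - 3) − 87| = |10t - 90| = 10|t − 9|.
Thus it suffices that |t − 9| < ε/10.
Take δ = ε/10. If 0 < |t − 9| < δ then |(10t - 3) − 87| = 10|t − 9| < 10·(ε/10) = ε.

δ = ε/10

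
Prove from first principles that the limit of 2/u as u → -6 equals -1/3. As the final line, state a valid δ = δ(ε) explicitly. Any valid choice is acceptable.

Suppose ε > 0. We seek δ > 0 such that 0 < |u + 6| < δ implies |2/u + 1/3| < ε.
|2/u + 1/3| = 2·|-6 − u|/(6·|u|) = 2|u + 6|/(6|u|).
Restrict δ ≤ 3. Then |u + 6| < 3 gives |u| > 3, so 6|u| > 18.
Then |2/u + 1/3| < 2|u + 6|/18, which is < ε when |u + 6| < 9ε.
Take δ = min(3, 9ε). Then 0 < |u + 6| < δ gives both |u + 6| < 3 and |u + 6| < 9ε, so |2/u + 1/3| < ε.

δ = min(3, 9ε)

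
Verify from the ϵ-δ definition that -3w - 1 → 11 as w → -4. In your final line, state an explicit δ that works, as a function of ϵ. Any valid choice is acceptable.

δ = ϵ/3

Fix ϵ > 0. We need δ > 0 so that 0 < |w + 4| < δ implies |(-3w - 1) − 11| < ϵ.
Since (-3w - 1) − 11 = -3(w + 4), we have |(-3w - 1) − 11| = 3|w + 4|.
Thus it suffices that |w + 4| < ϵ/3.
Choosing δ = ϵ/3 gives |(-3w - 1) − 11| = 3|w + 4| < ϵ whenever |w + 4| < δ.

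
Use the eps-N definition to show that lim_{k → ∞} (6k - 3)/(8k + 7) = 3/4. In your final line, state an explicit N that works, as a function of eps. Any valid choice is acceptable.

Let eps > 0. For k ≥ 1, |(6k - 3)/(8k + 7) − (3/4)| = |-66|/(8(8k + 7)) = 66/(8(8k + 7)).
Since 8k + 7 ≥ 8k for k ≥ 1, this is ≤ 66/(8·8k) = (33/32)/k.
So |(6k - 3)/(8k + 7) − (3/4)| < eps whenever k > (33/32)/eps.
Take N = (33/32)/eps. If k > N then |(6k - 3)/(8k + 7) − (3/4)| ≤ (33/32)/k < eps.

N = (33/32)/eps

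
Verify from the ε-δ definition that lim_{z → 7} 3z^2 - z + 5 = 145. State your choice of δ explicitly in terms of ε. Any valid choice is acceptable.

δ = min(2, ε/47)

Suppose ε > 0. We want δ > 0 such that 0 < |z − 7| < δ implies |(3z^2 - z + 5) − 145| < ε.
(3z^2 - z + 5) − 145 = 3z^2 - z - 140 = (z − 7)(3z + 20).
So |(3z^2 - z + 5) − 145| = |z − 7|·|3z + 20|.
Require δ ≤ 2. Then |z − 7| < 2 gives |z| < 9, and by the triangle inequality |3z + 20| ≤ 3·9 + 20 = 47.
Hence |(3z^2 - z + 5) − 145| ≤ 47|z − 7| < ε provided |z − 7| < ε/47.
Choosing δ = min(2, ε/47) ensures both conditions, hence |(3z^2 - z + 5) − 145| < ε.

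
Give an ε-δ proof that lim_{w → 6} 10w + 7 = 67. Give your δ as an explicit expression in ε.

δ = ε/10

Fix ε > 0. We need δ > 0 so that 0 < |w − 6| < δ implies |(10w + 7) − 67| < ε.
|(10w + 7) − 67| = |10w - 60| = 10|w − 6|.
Thus it suffices that |w − 6| < ε/10.
Choosing δ = ε/10 gives |(10w + 7) − 67| = 10|w − 6| < ε whenever |w − 6| < δ.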